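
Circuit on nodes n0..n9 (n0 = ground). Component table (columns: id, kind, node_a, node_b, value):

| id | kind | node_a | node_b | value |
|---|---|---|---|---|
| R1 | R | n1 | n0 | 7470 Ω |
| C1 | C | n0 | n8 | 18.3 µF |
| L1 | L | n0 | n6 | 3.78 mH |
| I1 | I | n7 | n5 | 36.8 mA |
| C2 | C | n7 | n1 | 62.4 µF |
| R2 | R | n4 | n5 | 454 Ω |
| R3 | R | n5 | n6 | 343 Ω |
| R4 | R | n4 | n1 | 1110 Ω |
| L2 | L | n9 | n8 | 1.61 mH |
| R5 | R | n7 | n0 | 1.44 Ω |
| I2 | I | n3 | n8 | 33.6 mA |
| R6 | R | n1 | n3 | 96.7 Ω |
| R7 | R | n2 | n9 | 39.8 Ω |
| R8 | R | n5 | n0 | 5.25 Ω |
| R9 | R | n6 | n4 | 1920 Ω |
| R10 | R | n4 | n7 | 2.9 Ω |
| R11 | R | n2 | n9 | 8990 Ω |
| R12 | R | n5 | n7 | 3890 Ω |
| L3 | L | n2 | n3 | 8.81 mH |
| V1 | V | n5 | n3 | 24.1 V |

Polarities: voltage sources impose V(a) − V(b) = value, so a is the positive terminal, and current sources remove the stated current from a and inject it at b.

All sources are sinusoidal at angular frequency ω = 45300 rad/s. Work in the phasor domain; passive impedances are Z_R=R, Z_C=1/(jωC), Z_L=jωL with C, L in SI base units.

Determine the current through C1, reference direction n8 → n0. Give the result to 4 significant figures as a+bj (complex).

0.02915+0.04821j A

Element admittances at ω=45300 rad/s:
  Y(R1) = 0.0001339+0.000j S between n1,n0
  Y(C1) = 0.000+0.8290j S between n0,n8
  Y(L1) = 0.000-0.005840j S between n0,n6
  I1: injects 0.0368 A into n5 (from n7)
  Y(C2) = 0.000+2.827j S between n7,n1
  Y(R2) = 0.002203+0.000j S between n4,n5
  Y(R3) = 0.002915+0.000j S between n5,n6
  Y(R4) = 0.0009009+0.000j S between n4,n1
  Y(L2) = 0.000-0.01371j S between n9,n8
  Y(R5) = 0.6944+0.000j S between n7,n0
  I2: injects 0.0336 A into n8 (from n3)
  Y(R6) = 0.01034+0.000j S between n1,n3
  Y(R7) = 0.02513+0.000j S between n2,n9
  Y(R8) = 0.1905+0.000j S between n5,n0
  Y(R9) = 0.0005208+0.000j S between n6,n4
  Y(R10) = 0.3448+0.000j S between n4,n7
  Y(R11) = 0.0001112+0.000j S between n2,n9
  Y(R12) = 0.0002571+0.000j S between n5,n7
  Y(L3) = 0.000-0.002506j S between n2,n3
  V1: constraint V(n5)−V(n3) = 24.1
Assemble and solve the 10×10 MNA system:
  V(n1)=-0.3828+0.07726j  V(n2)=-3.634+1.551j  V(n3)=-22.87-0.2246j  V(n4)=-0.3704-0.005594j  V(n5)=1.227-0.2246j  V(n6)=0.3369+0.3812j  V(n7)=-0.3816-0.004996j  V(n8)=0.05815-0.03517j  V(n9)=-3.458-0.3596j
  i(V1)=-0.2034+0.04509j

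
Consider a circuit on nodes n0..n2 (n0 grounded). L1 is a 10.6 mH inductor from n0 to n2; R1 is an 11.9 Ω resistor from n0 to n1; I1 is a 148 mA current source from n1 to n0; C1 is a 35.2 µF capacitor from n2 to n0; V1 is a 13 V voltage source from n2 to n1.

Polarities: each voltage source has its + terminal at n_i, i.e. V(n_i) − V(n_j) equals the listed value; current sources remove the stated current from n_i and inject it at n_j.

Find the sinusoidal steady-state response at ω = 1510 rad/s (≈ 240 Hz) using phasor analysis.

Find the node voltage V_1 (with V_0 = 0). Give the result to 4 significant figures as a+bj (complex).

Apply KCL at each of the 2 non-ground nodes and solve the resulting linear system.
Node n1: branches {R1, I1, V1} → V_1 = -1.898+1.232j
Node n2: branches {L1, C1, V1} → V_2 = 11.10+1.232j
Source currents: i(V1)=-0.01149+0.1035j

-1.898+1.232j V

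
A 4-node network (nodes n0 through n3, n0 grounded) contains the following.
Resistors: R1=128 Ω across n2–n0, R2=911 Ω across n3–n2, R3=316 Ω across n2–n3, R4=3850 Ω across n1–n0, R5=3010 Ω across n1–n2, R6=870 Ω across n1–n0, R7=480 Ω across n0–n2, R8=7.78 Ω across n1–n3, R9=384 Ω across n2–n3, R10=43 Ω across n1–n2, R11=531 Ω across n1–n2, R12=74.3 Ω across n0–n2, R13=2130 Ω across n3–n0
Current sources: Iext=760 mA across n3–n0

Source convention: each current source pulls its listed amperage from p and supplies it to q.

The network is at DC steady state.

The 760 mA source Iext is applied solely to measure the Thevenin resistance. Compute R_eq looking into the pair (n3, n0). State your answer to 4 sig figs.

R_eq = 69.33 Ω

Apply KCL at each of the 3 non-ground nodes and solve the resulting linear system.
Node n1: branches {R4, R5, R6, R8, R10, R11} → V_1 = -48.26
Node n2: branches {R1, R2, R3, R5, R7, R9, R10, R11, R12} → V_2 = -28.57
Node n3: branches {R2, R3, R8, R9, R13, Iext} → V_3 = -52.69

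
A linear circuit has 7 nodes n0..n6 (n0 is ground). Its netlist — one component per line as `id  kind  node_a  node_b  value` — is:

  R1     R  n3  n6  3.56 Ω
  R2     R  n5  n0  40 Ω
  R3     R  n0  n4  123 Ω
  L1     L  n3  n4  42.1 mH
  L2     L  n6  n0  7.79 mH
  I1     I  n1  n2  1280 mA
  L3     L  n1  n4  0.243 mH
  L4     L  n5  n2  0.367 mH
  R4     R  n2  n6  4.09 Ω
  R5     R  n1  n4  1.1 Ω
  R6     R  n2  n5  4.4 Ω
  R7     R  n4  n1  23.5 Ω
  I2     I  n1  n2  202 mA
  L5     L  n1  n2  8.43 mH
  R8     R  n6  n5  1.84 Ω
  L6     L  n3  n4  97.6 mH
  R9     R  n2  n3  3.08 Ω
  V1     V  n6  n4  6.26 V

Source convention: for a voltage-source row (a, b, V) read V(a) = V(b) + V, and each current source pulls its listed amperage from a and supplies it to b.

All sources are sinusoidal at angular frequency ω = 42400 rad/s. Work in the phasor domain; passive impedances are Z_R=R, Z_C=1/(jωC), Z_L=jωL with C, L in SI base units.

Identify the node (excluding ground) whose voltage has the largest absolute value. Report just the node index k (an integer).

1

Element admittances at ω=42400 rad/s:
  Y(R1) = 0.2809+0.000j S between n3,n6
  Y(R2) = 0.02500+0.000j S between n5,n0
  Y(R3) = 0.008130+0.000j S between n0,n4
  Y(L1) = 0.000-0.0005602j S between n3,n4
  Y(L2) = 0.000-0.003028j S between n6,n0
  I1: injects 1.28 A into n2 (from n1)
  Y(L3) = 0.000-0.09706j S between n1,n4
  Y(L4) = 0.000-0.06426j S between n5,n2
  Y(R4) = 0.2445+0.000j S between n2,n6
  Y(R5) = 0.9091+0.000j S between n1,n4
  Y(R6) = 0.2273+0.000j S between n2,n5
  Y(R7) = 0.04255+0.000j S between n4,n1
  I2: injects 0.202 A into n2 (from n1)
  Y(L5) = 0.000-0.002798j S between n1,n2
  Y(R8) = 0.5435+0.000j S between n6,n5
  Y(L6) = 0.000-0.0002416j S between n3,n4
  Y(R9) = 0.3247+0.000j S between n2,n3
  V1: constraint V(n6)−V(n4) = 6.26
Assemble and solve the 7×7 MNA system:
  V(n1)=-6.836-0.02679j  V(n2)=3.580+0.3712j  V(n3)=2.365+0.2837j  V(n4)=-5.299+0.1606j  V(n5)=1.704+0.06418j  V(n6)=0.9612+0.1606j
  i(V1)=1.438+0.03659j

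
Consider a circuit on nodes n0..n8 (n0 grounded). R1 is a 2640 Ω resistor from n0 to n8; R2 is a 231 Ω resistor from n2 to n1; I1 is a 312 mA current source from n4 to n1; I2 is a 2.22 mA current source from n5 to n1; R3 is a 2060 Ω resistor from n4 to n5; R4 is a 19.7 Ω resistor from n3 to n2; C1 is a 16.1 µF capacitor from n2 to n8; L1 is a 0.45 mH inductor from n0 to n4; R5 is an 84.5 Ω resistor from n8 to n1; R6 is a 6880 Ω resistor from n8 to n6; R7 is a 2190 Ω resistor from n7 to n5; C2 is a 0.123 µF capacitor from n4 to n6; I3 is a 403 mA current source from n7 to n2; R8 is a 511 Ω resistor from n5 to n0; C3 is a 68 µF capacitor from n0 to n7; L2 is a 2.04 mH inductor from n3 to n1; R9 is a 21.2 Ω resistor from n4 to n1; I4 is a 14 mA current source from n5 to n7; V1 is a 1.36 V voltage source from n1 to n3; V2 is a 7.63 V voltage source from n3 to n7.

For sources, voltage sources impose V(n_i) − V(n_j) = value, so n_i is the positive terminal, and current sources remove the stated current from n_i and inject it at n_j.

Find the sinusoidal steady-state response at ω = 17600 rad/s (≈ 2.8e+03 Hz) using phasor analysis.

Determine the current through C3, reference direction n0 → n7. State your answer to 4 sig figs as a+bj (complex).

MNA unknowns: 8 node voltages V₁..V_8 plus 2 source currents (V1, V2)
R1: Y=0.0003788+0.000j on G[0,8]
R2: Y=0.004329+0.000j on G[2,1]
I1: z[4]−=0.312, z[1]+=0.312
I2: z[5]−=0.00222, z[1]+=0.00222
R3: Y=0.0004854+0.000j on G[4,5]
R4: Y=0.05076+0.000j on G[3,2]
C1: Y=0.000+0.2834j on G[2,8]
L1: Y=0.000-0.1263j on G[0,4]
R5: Y=0.01183+0.000j on G[8,1]
R6: Y=0.0001453+0.000j on G[8,6]
R7: Y=0.0004566+0.000j on G[7,5]
C2: Y=0.000+0.002165j on G[4,6]
I3: z[7]−=0.403, z[2]+=0.403
R8: Y=0.001957+0.000j on G[5,0]
C3: Y=0.000+1.197j on G[0,7]
L2: Y=0.000-0.02785j on G[3,1]
R9: Y=0.04717+0.000j on G[4,1]
I4: z[5]−=0.014, z[7]+=0.014
V1: row V1−V3=1.36, i_V1 at 1,3
V2: row V3−V7=7.63, i_V2 at 3,7
solve → V1=9.018+0.07879j, V2=13.90+0.03592j, V3=7.658+0.07879j, V4=0.2681+0.7911j, V5=-5.546+0.1449j, V6=0.2941-0.1220j, V7=0.02797+0.07879j, V8=13.89+0.2651j
aux → i_V1=-0.01967+0.07350j, i_V2=0.2973+0.03344j

0.09429-0.03347j A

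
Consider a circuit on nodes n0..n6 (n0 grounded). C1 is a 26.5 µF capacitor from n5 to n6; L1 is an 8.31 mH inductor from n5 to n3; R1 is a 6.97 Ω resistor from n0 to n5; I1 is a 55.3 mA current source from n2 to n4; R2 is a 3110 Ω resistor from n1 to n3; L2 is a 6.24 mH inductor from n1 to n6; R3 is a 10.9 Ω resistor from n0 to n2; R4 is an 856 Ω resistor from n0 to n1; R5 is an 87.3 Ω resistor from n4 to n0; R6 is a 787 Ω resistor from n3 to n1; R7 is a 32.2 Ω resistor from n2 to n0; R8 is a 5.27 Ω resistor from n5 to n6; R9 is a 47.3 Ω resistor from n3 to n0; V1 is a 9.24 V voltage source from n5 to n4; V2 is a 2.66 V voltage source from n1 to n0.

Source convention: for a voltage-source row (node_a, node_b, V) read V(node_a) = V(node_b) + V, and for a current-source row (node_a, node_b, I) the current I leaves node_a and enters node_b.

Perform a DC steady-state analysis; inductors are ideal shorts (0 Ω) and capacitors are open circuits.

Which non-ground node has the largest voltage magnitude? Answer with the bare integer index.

Element admittances at DC:
  Y(C1) = 0.000 S between n5,n6
  L1: short n5↔n3 (DC inductor)
  Y(R1) = 0.1435 S between n0,n5
  I1: injects 0.0553 A into n4 (from n2)
  Y(R2) = 0.0003215 S between n1,n3
  L2: short n1↔n6 (DC inductor)
  Y(R3) = 0.09174 S between n0,n2
  Y(R4) = 0.001168 S between n0,n1
  Y(R5) = 0.01145 S between n4,n0
  Y(R6) = 0.001271 S between n3,n1
  Y(R7) = 0.03106 S between n2,n0
  Y(R8) = 0.1898 S between n5,n6
  Y(R9) = 0.02114 S between n3,n0
  V1: constraint V(n5)−V(n4) = 9.24
  V2: constraint V(n1)−V(n0) = 2.66
Assemble and solve the 10×10 MNA system:
  V(n1)=2.660  V(n2)=-0.4503  V(n3)=1.824  V(n4)=-7.416  V(n5)=1.824  V(n6)=2.660
  i(L1)=0.03723  i(L2)=0.1587  i(V1)=-0.1402  i(V2)=-0.1631

4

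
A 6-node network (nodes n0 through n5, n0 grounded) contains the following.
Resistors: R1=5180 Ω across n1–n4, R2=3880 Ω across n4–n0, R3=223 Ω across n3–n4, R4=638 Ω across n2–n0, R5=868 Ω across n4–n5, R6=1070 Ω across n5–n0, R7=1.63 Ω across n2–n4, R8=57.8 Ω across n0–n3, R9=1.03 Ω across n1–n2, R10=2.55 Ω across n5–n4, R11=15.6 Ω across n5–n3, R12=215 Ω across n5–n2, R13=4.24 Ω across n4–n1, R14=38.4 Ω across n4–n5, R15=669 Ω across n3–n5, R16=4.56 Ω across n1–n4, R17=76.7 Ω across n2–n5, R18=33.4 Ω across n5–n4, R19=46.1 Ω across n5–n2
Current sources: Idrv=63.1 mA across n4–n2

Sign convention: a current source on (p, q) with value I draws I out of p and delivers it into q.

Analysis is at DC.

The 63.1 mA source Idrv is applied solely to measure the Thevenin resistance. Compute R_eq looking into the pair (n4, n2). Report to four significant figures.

R_eq = 1.041 Ω

Element admittances at DC:
  Y(R1) = 0.0001931 S between n1,n4
  Y(R2) = 0.0002577 S between n4,n0
  Y(R3) = 0.004484 S between n3,n4
  Y(R4) = 0.001567 S between n2,n0
  Y(R5) = 0.001152 S between n4,n5
  Y(R6) = 0.0009346 S between n5,n0
  Y(R7) = 0.6135 S between n2,n4
  Y(R8) = 0.01730 S between n0,n3
  Y(R9) = 0.9709 S between n1,n2
  Y(R10) = 0.3922 S between n5,n4
  Y(R11) = 0.06410 S between n5,n3
  Y(R12) = 0.004651 S between n5,n2
  Y(R13) = 0.2358 S between n4,n1
  Y(R14) = 0.02604 S between n4,n5
  Y(R15) = 0.001495 S between n3,n5
  Y(R16) = 0.2193 S between n1,n4
  Y(R17) = 0.01304 S between n2,n5
  Y(R18) = 0.02994 S between n5,n4
  Y(R19) = 0.02169 S between n5,n2
  Idrv: injects 0.0631 A into n2 (from n4)
Assemble and solve the 5×5 MNA system:
  V(n1)=0.03399  V(n2)=0.05496  V(n3)=-0.004533  V(n4)=-0.01071  V(n5)=-0.005306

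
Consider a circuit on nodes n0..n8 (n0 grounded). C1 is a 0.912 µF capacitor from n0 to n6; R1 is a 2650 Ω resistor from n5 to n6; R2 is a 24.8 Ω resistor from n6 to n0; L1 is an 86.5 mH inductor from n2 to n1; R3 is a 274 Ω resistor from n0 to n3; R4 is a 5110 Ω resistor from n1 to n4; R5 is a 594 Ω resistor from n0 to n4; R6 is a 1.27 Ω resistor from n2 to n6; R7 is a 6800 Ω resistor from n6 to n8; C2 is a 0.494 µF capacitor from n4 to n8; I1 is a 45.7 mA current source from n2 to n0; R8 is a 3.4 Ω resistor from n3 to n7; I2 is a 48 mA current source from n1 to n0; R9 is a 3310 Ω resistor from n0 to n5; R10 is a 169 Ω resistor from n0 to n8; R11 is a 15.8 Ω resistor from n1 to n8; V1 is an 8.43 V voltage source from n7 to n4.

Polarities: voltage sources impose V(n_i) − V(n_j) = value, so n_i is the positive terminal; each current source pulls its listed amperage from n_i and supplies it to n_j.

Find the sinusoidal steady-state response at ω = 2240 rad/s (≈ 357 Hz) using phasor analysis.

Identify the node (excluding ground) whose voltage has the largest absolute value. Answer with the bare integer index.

1

Element admittances at ω=2240 rad/s:
  Y(C1) = 0.000+0.002043j S between n0,n6
  Y(R1) = 0.0003774+0.000j S between n5,n6
  Y(R2) = 0.04032+0.000j S between n6,n0
  Y(L1) = 0.000-0.005161j S between n2,n1
  Y(R3) = 0.003650+0.000j S between n0,n3
  Y(R4) = 0.0001957+0.000j S between n1,n4
  Y(R5) = 0.001684+0.000j S between n0,n4
  Y(R6) = 0.7874+0.000j S between n2,n6
  Y(R7) = 0.0001471+0.000j S between n6,n8
  Y(C2) = 0.000+0.001107j S between n4,n8
  I1: injects 0.0457 A into n0 (from n2)
  Y(R8) = 0.2941+0.000j S between n3,n7
  I2: injects 0.048 A into n0 (from n1)
  Y(R9) = 0.0003021+0.000j S between n0,n5
  Y(R10) = 0.005917+0.000j S between n0,n8
  Y(R11) = 0.06329+0.000j S between n1,n8
  V1: constraint V(n7)−V(n4) = 8.43
Assemble and solve the 9×9 MNA system:
  V(n1)=-5.514-3.427j  V(n2)=-1.708+0.5786j  V(n3)=3.260-0.1115j  V(n4)=-5.130-0.1129j  V(n5)=-0.9018+0.3075j  V(n6)=-1.624+0.5536j  V(n7)=3.300-0.1129j  V(n8)=-5.083-3.127j
  i(V1)=-0.01190+0.0004069j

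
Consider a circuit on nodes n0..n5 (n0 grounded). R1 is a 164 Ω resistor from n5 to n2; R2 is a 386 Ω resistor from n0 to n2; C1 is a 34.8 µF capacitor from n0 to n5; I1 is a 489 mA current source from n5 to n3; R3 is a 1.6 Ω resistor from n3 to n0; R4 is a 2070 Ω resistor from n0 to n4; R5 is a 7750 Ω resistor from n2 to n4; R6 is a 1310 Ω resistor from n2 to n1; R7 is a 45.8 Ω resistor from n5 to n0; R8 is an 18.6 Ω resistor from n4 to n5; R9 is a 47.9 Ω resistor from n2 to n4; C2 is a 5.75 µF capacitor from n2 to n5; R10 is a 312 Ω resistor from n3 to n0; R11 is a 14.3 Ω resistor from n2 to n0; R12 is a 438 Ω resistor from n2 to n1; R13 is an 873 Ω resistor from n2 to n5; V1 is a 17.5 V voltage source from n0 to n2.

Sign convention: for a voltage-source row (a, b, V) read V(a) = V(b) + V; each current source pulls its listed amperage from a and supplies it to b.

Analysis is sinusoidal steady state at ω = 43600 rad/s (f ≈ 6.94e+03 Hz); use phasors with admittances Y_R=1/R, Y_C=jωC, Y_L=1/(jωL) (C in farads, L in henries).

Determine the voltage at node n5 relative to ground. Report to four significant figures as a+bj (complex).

Element admittances at ω=43600 rad/s:
  Y(R1) = 0.006098+0.000j S between n5,n2
  Y(R2) = 0.002591+0.000j S between n0,n2
  Y(C1) = 0.000+1.517j S between n0,n5
  I1: injects 0.489 A into n3 (from n5)
  Y(R3) = 0.6250+0.000j S between n3,n0
  Y(R4) = 0.0004831+0.000j S between n0,n4
  Y(R5) = 0.0001290+0.000j S between n2,n4
  Y(R6) = 0.0007634+0.000j S between n2,n1
  Y(R7) = 0.02183+0.000j S between n5,n0
  Y(R8) = 0.05376+0.000j S between n4,n5
  Y(R9) = 0.02088+0.000j S between n2,n4
  Y(C2) = 0.000+0.2507j S between n2,n5
  Y(R10) = 0.003205+0.000j S between n3,n0
  Y(R11) = 0.06993+0.000j S between n2,n0
  Y(R12) = 0.002283+0.000j S between n2,n1
  Y(R13) = 0.001145+0.000j S between n2,n5
  V1: constraint V(n0)−V(n2) = 17.5
Assemble and solve the 6×6 MNA system:
  V(n1)=-17.50+0.000j  V(n2)=-17.50+0.000j  V(n3)=0.7784+0.000j  V(n4)=-6.666+0.3102j  V(n5)=-2.492+0.4342j
  i(V1)=-1.497-3.772j

-2.492+0.4342j V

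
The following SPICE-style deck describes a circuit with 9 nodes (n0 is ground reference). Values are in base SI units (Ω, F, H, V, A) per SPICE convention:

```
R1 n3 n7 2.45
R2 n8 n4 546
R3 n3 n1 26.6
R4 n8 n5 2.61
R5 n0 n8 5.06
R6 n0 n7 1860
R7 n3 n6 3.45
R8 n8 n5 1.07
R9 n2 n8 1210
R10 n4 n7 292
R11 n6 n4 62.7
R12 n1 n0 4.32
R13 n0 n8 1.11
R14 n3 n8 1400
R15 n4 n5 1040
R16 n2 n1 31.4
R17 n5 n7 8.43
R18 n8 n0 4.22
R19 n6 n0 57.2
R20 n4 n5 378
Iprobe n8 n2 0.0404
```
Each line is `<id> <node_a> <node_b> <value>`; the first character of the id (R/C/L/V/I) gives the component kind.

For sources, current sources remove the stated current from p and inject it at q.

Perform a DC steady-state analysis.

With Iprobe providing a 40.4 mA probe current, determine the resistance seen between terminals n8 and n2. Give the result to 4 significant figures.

MNA unknowns: 8 node voltages V₁..V_8
R1: Y=0.4082 on G[3,7]
R2: Y=0.001832 on G[8,4]
R3: Y=0.03759 on G[3,1]
R4: Y=0.3831 on G[8,5]
R5: Y=0.1976 on G[0,8]
R6: Y=0.0005376 on G[0,7]
R7: Y=0.2899 on G[3,6]
R8: Y=0.9346 on G[8,5]
R9: Y=0.0008264 on G[2,8]
R10: Y=0.003425 on G[4,7]
R11: Y=0.01595 on G[6,4]
R12: Y=0.2315 on G[1,0]
R13: Y=0.9009 on G[0,8]
R14: Y=0.0007143 on G[3,8]
R15: Y=0.0009615 on G[4,5]
R16: Y=0.03185 on G[2,1]
R17: Y=0.1186 on G[5,7]
R18: Y=0.2370 on G[8,0]
R19: Y=0.01748 on G[6,0]
R20: Y=0.002646 on G[4,5]
Iprobe: z[8]−=0.0404, z[2]+=0.0404
solve → V1=0.1490, V2=1.381, V3=0.02253, V4=0.009743, V5=-0.02285, V6=0.02068, V7=0.01228, V8=-0.02610

R_eq = 34.83 Ω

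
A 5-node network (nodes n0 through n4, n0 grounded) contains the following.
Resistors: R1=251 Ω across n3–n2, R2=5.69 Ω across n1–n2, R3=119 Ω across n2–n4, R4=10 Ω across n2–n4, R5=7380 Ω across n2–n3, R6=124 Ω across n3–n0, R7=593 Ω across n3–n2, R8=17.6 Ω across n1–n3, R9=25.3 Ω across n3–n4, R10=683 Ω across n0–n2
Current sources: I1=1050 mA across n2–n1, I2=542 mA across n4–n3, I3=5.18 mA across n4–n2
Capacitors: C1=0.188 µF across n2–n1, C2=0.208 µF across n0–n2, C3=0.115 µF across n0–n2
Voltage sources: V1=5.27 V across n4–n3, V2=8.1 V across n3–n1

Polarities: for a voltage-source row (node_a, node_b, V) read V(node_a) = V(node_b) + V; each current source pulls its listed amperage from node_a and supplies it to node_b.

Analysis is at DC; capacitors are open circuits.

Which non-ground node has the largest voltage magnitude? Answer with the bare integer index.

1

MNA unknowns: 4 node voltages V₁..V_4 plus 2 source currents (V1, V2)
R1: Y=0.003984 on G[3,2]
I1: z[2]−=1.05, z[1]+=1.05
R2: Y=0.1757 on G[1,2]
R3: Y=0.008403 on G[2,4]
R4: Y=0.1000 on G[2,4]
R5: Y=0.0001355 on G[2,3]
R6: Y=0.008065 on G[3,0]
R7: Y=0.001686 on G[3,2]
I2: z[4]−=0.542, z[3]+=0.542
I3: z[4]−=0.00518, z[2]+=0.00518
R8: Y=0.05682 on G[1,3]
C1: Y=0.000 on G[2,1]
C2: Y=0.000 on G[0,2]
C3: Y=0.000 on G[0,2]
R9: Y=0.03953 on G[3,4]
R10: Y=0.001464 on G[0,2]
V1: row V4−V3=5.27, i_V1 at 4,3
V2: row V3−V1=8.1, i_V2 at 3,1
solve → V1=-7.099, V2=-5.514, V3=1.001, V4=6.271
aux → i_V1=-2.033, i_V2=-1.789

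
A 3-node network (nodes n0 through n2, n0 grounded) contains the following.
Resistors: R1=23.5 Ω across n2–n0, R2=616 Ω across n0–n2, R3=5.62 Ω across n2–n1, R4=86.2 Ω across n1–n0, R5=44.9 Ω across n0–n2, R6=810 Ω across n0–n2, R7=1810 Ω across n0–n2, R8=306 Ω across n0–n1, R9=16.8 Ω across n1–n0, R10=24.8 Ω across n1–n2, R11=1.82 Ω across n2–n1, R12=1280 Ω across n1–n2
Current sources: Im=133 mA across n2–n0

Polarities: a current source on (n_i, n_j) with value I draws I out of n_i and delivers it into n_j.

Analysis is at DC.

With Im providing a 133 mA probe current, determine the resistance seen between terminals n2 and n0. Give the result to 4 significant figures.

Element admittances at DC:
  Y(R1) = 0.04255 S between n2,n0
  Y(R2) = 0.001623 S between n0,n2
  Y(R3) = 0.1779 S between n2,n1
  Y(R4) = 0.01160 S between n1,n0
  Y(R5) = 0.02227 S between n0,n2
  Y(R6) = 0.001235 S between n0,n2
  Y(R7) = 0.0005525 S between n0,n2
  Y(R8) = 0.003268 S between n0,n1
  Y(R9) = 0.05952 S between n1,n0
  Y(R10) = 0.04032 S between n1,n2
  Y(R11) = 0.5495 S between n2,n1
  Y(R12) = 0.0007813 S between n1,n2
  Im: injects 0.133 A into n0 (from n2)
Assemble and solve the 2×2 MNA system:
  V(n1)=-0.8912  V(n2)=-0.9775

R_eq = 7.350 Ω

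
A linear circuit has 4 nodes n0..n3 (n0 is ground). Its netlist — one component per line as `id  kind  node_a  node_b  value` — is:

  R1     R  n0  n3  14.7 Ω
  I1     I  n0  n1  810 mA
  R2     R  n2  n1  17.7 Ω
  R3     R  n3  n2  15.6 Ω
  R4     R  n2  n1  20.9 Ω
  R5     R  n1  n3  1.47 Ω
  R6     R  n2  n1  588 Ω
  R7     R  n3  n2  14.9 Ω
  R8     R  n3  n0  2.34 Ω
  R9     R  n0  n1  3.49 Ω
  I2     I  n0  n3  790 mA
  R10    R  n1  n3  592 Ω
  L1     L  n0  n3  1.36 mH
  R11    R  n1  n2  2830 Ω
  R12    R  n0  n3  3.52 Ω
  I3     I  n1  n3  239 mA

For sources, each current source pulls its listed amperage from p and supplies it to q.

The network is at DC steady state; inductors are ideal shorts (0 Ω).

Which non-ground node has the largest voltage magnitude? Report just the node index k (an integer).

1

Apply KCL at each of the 3 non-ground nodes and solve the resulting linear system.
Node n1: branches {I1, R2, R4, R5, R6, R9, R10, R11, I3} → V_1 = 0.5559
Node n2: branches {R2, R3, R4, R6, R7, R11} → V_2 = 0.2489
Node n3: branches {R1, R3, R5, R7, R8, I2, R10, L1, R12, I3} → V_3 = 0.000
Source currents: i(L1)=-1.441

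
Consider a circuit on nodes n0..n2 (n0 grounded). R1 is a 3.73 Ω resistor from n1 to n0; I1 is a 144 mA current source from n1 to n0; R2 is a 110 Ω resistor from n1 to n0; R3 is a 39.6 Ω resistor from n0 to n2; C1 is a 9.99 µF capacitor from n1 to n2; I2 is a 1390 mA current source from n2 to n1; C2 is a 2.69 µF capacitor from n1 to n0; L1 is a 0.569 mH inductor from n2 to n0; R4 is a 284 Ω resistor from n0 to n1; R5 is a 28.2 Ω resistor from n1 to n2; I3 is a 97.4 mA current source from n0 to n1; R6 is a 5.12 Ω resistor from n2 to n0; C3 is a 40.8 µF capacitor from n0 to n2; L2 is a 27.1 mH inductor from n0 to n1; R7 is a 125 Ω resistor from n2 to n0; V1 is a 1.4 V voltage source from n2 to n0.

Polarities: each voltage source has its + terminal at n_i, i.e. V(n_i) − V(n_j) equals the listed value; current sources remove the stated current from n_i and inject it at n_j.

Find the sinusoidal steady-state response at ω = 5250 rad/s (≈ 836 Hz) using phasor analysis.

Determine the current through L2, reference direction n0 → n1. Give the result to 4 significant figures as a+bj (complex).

0.004056+0.03020j A

Apply KCL at each of the 2 non-ground nodes and solve the resulting linear system.
Node n1: branches {R1, I1, R2, C1, I2, C2, R4, R5, I3, L2} → V_1 = 4.297-0.5770j
Node n2: branches {R3, C1, I2, L1, R5, R6, C3, R7, V1} → V_2 = 1.400+0.000j
Source currents: i(V1)=-1.577+0.3003j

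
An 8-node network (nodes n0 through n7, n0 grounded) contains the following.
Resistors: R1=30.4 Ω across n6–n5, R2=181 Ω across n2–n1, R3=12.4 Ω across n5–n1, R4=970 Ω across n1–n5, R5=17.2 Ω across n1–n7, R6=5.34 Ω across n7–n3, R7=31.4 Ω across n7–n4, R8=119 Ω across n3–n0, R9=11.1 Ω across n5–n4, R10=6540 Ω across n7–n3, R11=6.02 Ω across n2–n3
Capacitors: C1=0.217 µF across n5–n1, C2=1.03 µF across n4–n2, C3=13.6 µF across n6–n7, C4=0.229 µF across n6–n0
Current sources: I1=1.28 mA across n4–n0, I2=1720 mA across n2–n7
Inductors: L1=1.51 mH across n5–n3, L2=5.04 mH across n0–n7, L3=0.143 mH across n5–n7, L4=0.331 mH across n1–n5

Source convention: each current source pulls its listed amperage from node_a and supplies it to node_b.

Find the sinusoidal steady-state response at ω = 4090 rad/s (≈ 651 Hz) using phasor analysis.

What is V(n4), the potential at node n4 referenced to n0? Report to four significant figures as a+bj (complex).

Apply KCL at each of the 7 non-ground nodes and solve the resulting linear system.
Node n1: branches {C1, R2, R3, R4, R5, L4} → V_1 = -0.9840+0.6216j
Node n2: branches {R2, C2, R11, I2} → V_2 = -15.94-2.296j
Node n3: branches {L1, R6, R8, R10, R11} → V_3 = -6.021-2.778j
Node n4: branches {C2, I1, R7, R9} → V_4 = -0.7647+0.2589j
Node n5: branches {R1, C1, R3, R4, L1, L3, R9, L4} → V_5 = -0.9651+0.6930j
Node n6: branches {R1, C3, C4} → V_6 = -0.7509+1.146j
Node n7: branches {R5, C3, L2, L3, R6, R7, R10, I2} → V_7 = -0.4957+1.039j

-0.7647+0.2589j V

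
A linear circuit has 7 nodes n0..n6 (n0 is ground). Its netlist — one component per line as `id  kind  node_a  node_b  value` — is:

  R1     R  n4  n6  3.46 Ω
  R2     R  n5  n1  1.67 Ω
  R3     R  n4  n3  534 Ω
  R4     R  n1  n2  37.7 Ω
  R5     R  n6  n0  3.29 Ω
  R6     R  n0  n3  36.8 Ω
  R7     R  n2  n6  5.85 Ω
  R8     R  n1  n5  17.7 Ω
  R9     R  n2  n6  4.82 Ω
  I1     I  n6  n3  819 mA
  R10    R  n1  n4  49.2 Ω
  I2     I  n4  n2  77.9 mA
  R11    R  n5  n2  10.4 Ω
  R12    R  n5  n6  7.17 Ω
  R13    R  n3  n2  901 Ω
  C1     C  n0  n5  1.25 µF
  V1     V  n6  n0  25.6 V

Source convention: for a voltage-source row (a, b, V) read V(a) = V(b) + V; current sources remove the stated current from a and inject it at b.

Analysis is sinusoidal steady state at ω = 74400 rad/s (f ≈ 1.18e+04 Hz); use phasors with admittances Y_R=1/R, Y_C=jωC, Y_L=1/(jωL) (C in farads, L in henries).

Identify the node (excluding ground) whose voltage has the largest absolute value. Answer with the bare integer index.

3

Element admittances at ω=74400 rad/s:
  Y(R1) = 0.2890+0.000j S between n4,n6
  Y(R2) = 0.5988+0.000j S between n5,n1
  Y(R3) = 0.001873+0.000j S between n4,n3
  Y(R4) = 0.02653+0.000j S between n1,n2
  Y(R5) = 0.3040+0.000j S between n6,n0
  Y(R6) = 0.02717+0.000j S between n0,n3
  Y(R7) = 0.1709+0.000j S between n2,n6
  Y(R8) = 0.05650+0.000j S between n1,n5
  Y(R9) = 0.2075+0.000j S between n2,n6
  I1: injects 0.819 A into n3 (from n6)
  Y(R10) = 0.02033+0.000j S between n1,n4
  I2: injects 0.0779 A into n2 (from n4)
  Y(R11) = 0.09615+0.000j S between n5,n2
  Y(R12) = 0.1395+0.000j S between n5,n6
  Y(R13) = 0.001110+0.000j S between n3,n2
  Y(C1) = 0.000+0.09300j S between n0,n5
  V1: constraint V(n6)−V(n0) = 25.6
Assemble and solve the 7×7 MNA system:
  V(n1)=22.69-7.942j  V(n2)=25.02-2.030j  V(n3)=29.64-0.1070j  V(n4)=25.18-0.5193j  V(n5)=22.52-8.412j  V(n6)=25.60+0.000j
  i(V1)=-9.369-2.092j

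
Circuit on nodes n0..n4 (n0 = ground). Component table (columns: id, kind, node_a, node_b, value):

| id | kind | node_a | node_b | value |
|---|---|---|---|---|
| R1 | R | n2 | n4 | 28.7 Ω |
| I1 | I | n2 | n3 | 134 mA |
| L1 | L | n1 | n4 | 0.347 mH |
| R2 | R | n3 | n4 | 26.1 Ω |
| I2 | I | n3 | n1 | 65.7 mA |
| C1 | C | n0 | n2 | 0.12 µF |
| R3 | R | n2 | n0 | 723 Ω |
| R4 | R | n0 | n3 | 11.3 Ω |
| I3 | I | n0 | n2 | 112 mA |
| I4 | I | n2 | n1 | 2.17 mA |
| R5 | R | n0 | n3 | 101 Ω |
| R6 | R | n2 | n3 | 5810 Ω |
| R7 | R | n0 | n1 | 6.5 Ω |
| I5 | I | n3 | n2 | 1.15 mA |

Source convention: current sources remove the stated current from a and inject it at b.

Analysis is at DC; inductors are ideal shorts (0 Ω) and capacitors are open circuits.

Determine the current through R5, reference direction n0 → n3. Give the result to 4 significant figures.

-0.005834 A

MNA unknowns: 4 node voltages V₁..V_4 plus 1 source current (L1)
R1: Y=0.03484 on G[2,4]
I1: z[2]−=0.134, z[3]+=0.134
L1: row V1−V4=0, i_L1 at 1,4
R2: Y=0.03831 on G[3,4]
I2: z[3]−=0.0657, z[1]+=0.0657
C1: Y=0.000 on G[0,2]
R3: Y=0.001383 on G[2,0]
R4: Y=0.08850 on G[0,3]
I3: z[0]−=0.112, z[2]+=0.112
I4: z[2]−=0.00217, z[1]+=0.00217
R5: Y=0.009901 on G[0,3]
R6: Y=0.0001721 on G[2,3]
R7: Y=0.1538 on G[0,1]
I5: z[3]−=0.00115, z[2]+=0.00115
solve → V1=0.3538, V2=-0.2910, V3=0.5892, V4=0.3538
aux → i_L1=0.01344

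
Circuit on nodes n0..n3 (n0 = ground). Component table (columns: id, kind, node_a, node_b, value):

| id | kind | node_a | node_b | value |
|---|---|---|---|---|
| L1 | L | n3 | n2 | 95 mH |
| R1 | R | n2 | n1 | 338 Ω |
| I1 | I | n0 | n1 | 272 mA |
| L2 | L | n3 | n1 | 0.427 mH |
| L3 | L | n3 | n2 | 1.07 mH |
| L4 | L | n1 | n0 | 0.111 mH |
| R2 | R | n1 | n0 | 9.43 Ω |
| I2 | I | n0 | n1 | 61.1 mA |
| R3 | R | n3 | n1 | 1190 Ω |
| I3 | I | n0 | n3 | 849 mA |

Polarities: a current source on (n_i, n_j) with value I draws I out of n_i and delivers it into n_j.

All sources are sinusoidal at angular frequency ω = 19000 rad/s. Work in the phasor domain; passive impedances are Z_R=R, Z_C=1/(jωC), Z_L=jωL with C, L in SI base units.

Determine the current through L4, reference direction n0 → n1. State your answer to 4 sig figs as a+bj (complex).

Apply KCL at each of the 3 non-ground nodes and solve the resulting linear system.
Node n1: branches {R1, I1, L2, L4, R2, I2, R3} → V_1 = 0.5310+2.374j
Node n2: branches {L1, R1, L3} → V_2 = 1.148+9.209j
Node n3: branches {L1, L2, L3, R3, I3} → V_3 = 0.7419+9.246j

-1.126+0.2518j A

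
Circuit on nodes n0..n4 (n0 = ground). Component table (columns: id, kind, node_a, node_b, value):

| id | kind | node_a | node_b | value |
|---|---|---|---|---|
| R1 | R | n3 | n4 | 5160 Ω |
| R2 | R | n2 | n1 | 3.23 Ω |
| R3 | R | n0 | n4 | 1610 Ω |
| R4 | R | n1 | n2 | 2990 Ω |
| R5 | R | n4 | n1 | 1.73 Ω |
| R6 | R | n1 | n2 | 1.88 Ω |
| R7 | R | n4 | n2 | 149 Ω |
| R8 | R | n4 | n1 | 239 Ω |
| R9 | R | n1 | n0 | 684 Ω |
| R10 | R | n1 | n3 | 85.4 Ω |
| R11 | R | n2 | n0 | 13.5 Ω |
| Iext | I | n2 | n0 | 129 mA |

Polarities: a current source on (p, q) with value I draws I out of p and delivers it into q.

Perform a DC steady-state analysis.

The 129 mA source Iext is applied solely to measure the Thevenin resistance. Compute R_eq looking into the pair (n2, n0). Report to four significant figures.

R_eq = 13.13 Ω

Apply KCL at each of the 4 non-ground nodes and solve the resulting linear system.
Node n1: branches {R2, R4, R5, R6, R8, R9, R10} → V_1 = -1.690
Node n2: branches {R2, R4, R6, R7, R11, Iext} → V_2 = -1.694
Node n3: branches {R1, R10} → V_3 = -1.690
Node n4: branches {R1, R3, R5, R7, R8} → V_4 = -1.688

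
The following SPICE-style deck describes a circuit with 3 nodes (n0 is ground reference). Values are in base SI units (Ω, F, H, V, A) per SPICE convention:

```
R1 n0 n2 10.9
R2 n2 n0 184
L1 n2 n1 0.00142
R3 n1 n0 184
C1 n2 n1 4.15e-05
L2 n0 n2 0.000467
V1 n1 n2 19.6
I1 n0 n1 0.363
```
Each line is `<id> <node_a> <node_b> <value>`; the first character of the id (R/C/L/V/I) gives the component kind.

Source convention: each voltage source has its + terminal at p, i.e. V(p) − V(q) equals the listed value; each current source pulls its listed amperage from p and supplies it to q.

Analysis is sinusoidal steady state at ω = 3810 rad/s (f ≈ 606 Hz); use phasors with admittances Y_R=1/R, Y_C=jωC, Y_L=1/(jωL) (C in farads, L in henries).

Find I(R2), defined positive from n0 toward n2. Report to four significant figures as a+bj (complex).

-0.0004382-0.002400j A

Apply KCL at each of the 2 non-ground nodes and solve the resulting linear system.
Node n1: branches {L1, R3, C1, V1, I1} → V_1 = 19.68+0.4416j
Node n2: branches {R1, R2, L1, C1, L2, V1} → V_2 = 0.08063+0.4416j
Source currents: i(V1)=0.2560+0.5213j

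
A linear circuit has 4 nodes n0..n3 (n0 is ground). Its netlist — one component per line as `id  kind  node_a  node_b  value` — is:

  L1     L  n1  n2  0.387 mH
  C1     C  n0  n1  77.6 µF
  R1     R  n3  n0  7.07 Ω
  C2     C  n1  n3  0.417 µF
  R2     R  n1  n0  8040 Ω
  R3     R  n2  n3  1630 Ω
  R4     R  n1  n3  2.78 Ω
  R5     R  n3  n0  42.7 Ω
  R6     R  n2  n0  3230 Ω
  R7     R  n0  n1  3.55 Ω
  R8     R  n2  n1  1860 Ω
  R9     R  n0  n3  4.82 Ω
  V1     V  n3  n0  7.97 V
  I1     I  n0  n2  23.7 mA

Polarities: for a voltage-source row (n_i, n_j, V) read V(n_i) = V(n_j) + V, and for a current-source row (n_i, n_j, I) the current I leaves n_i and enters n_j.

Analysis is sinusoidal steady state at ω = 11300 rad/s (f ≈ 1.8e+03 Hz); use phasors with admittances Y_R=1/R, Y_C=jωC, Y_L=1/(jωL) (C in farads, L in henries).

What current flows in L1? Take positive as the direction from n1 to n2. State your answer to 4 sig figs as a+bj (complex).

Apply KCL at each of the 3 non-ground nodes and solve the resulting linear system.
Node n1: branches {L1, C1, C2, R2, R4, R7, R8} → V_1 = 1.591-2.125j
Node n2: branches {L1, R3, R6, R8, I1} → V_2 = 1.583-2.006j
Node n3: branches {R1, C2, R3, R4, R5, R9, V1} → V_3 = 7.970+0.000j
Source currents: i(V1)=-5.256-0.7957j

-0.02713-0.001788j A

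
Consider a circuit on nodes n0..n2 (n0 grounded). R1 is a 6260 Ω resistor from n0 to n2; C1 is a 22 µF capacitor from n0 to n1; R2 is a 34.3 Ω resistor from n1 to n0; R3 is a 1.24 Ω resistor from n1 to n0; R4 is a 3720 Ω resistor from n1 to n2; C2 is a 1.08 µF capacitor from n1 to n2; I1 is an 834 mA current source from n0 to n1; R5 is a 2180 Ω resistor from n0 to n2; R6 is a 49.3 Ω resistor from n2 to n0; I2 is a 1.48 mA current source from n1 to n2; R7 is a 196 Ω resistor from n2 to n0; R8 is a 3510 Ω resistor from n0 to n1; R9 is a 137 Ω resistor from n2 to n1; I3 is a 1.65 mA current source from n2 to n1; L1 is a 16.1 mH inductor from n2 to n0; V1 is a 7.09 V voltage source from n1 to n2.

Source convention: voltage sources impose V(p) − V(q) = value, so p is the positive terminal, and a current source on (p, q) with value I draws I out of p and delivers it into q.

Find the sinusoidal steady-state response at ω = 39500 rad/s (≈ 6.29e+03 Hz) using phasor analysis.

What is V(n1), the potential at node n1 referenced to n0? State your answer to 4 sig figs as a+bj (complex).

0.5805-0.5972j V

MNA unknowns: 2 node voltages V₁..V_2 plus 1 source current (V1)
R1: Y=0.0001597+0.000j on G[0,2]
C1: Y=0.000+0.8690j on G[0,1]
R2: Y=0.02915+0.000j on G[1,0]
R3: Y=0.8065+0.000j on G[1,0]
R4: Y=0.0002688+0.000j on G[1,2]
C2: Y=0.000+0.04266j on G[1,2]
I1: z[0]−=0.834, z[1]+=0.834
R5: Y=0.0004587+0.000j on G[0,2]
R6: Y=0.02028+0.000j on G[2,0]
I2: z[1]−=0.00148, z[2]+=0.00148
R7: Y=0.005102+0.000j on G[2,0]
R8: Y=0.0002849+0.000j on G[0,1]
R9: Y=0.007299+0.000j on G[2,1]
I3: z[2]−=0.00165, z[1]+=0.00165
L1: Y=0.000-0.001572j on G[2,0]
V1: row V1−V2=7.09, i_V1 at 1,2
solve → V1=0.5805-0.5972j, V2=-6.509-0.5972j
aux → i_V1=-0.2237-0.3078j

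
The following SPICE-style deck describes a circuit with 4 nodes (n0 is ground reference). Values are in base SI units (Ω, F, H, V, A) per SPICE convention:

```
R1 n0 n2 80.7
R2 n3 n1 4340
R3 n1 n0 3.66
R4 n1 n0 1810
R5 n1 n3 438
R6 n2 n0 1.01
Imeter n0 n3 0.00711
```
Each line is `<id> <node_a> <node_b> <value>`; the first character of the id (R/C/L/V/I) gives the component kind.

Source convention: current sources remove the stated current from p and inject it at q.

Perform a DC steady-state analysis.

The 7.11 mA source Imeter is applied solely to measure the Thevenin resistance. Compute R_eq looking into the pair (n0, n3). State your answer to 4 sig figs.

Element admittances at DC:
  Y(R1) = 0.01239 S between n0,n2
  Y(R2) = 0.0002304 S between n3,n1
  Y(R3) = 0.2732 S between n1,n0
  Y(R4) = 0.0005525 S between n1,n0
  Y(R5) = 0.002283 S between n1,n3
  Y(R6) = 0.9901 S between n2,n0
  Imeter: injects 0.00711 A into n3 (from n0)
Assemble and solve the 3×3 MNA system:
  V(n1)=0.02597  V(n2)=0.000  V(n3)=2.855

R_eq = 401.5 Ω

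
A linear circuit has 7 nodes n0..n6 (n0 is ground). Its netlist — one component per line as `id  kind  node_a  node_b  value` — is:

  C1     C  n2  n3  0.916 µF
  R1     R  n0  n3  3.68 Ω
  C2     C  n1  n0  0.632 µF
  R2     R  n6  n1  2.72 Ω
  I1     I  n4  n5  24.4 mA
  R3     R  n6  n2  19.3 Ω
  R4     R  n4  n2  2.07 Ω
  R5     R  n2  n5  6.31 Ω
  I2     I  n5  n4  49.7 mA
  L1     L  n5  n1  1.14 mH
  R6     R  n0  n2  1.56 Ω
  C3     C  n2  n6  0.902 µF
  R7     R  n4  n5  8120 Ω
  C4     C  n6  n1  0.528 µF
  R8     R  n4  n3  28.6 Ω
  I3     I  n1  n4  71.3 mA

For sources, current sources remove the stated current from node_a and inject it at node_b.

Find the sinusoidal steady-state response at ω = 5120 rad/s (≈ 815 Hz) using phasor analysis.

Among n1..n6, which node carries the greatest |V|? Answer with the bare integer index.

MNA unknowns: 6 node voltages V₁..V_6
C1: Y=0.000+0.004690j on G[2,3]
R1: Y=0.2717+0.000j on G[0,3]
C2: Y=0.000+0.003236j on G[1,0]
R2: Y=0.3676+0.000j on G[6,1]
I1: z[4]−=0.0244, z[5]+=0.0244
R3: Y=0.05181+0.000j on G[6,2]
R4: Y=0.4831+0.000j on G[4,2]
R5: Y=0.1585+0.000j on G[2,5]
I2: z[5]−=0.0497, z[4]+=0.0497
L1: Y=0.000-0.1713j on G[5,1]
R6: Y=0.6410+0.000j on G[0,2]
C3: Y=0.000+0.004618j on G[2,6]
R7: Y=0.0001232+0.000j on G[4,5]
C4: Y=0.000+0.002703j on G[6,1]
R8: Y=0.03497+0.000j on G[4,3]
I3: z[1]−=0.0713, z[4]+=0.0713
solve → V1=-0.5477-0.1977j, V2=-0.009616+0.002831j, V3=0.02033-0.0001559j, V4=0.1787+0.002649j, V5=-0.4729+0.08365j, V6=-0.4830-0.1681j

1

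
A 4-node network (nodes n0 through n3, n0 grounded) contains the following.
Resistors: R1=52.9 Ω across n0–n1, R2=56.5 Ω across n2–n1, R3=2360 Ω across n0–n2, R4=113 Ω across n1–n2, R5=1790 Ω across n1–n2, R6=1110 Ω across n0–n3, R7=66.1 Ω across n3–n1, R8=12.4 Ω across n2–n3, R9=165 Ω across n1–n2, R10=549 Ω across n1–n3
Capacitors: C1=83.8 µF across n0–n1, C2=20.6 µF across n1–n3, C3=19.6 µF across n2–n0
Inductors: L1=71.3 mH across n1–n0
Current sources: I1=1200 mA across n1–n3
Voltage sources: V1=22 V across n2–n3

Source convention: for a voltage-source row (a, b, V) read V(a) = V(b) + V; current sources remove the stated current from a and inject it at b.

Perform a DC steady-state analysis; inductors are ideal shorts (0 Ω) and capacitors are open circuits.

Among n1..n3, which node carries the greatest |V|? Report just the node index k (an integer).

Element admittances at DC:
  Y(R1) = 0.01890 S between n0,n1
  Y(C1) = 0.000 S between n0,n1
  Y(R2) = 0.01770 S between n2,n1
  Y(C2) = 0.000 S between n1,n3
  Y(R3) = 0.0004237 S between n0,n2
  L1: short n1↔n0 (DC inductor)
  Y(R4) = 0.008850 S between n1,n2
  Y(R5) = 0.0005587 S between n1,n2
  Y(R6) = 0.0009009 S between n0,n3
  Y(R7) = 0.01513 S between n3,n1
  Y(R8) = 0.08065 S between n2,n3
  Y(R9) = 0.006061 S between n1,n2
  I1: injects 1.2 A into n3 (from n1)
  Y(R10) = 0.001821 S between n1,n3
  Y(C3) = 0.000 S between n2,n0
  V1: constraint V(n2)−V(n3) = 22
Assemble and solve the 5×5 MNA system:
  V(n1)=0.000  V(n2)=30.96  V(n3)=8.961
  i(L1)=-0.02119  i(V1)=-2.814

2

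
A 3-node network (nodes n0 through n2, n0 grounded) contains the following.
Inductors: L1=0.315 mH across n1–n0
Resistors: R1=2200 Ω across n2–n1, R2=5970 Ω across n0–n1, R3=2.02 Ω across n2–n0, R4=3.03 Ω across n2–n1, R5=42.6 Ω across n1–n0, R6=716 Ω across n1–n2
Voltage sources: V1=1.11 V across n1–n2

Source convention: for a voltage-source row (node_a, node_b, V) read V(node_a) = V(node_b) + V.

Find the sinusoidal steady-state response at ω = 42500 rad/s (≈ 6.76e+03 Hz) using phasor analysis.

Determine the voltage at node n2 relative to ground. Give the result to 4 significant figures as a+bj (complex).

Apply KCL at each of the 2 non-ground nodes and solve the resulting linear system.
Node n1: branches {L1, R1, R2, R4, R5, R6, V1} → V_1 = 1.038+0.1495j
Node n2: branches {R1, R3, R4, R6, V1} → V_2 = -0.07212+0.1495j
Source currents: i(V1)=-0.4041+0.07399j

-0.07212+0.1495j V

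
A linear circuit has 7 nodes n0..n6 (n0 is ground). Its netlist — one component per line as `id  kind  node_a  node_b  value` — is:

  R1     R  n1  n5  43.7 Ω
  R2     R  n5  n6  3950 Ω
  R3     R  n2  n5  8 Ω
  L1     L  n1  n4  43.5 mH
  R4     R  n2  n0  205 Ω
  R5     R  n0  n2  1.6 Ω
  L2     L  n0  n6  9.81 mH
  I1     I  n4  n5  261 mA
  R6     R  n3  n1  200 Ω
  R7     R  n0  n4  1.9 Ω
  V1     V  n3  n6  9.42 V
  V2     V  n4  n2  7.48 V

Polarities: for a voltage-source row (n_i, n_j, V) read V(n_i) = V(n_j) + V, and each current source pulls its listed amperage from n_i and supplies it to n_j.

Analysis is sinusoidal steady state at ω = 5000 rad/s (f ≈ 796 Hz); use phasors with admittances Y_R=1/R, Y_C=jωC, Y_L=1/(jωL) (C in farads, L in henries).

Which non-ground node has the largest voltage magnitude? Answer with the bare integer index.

MNA unknowns: 6 node voltages V₁..V_6 plus 2 source currents (V1, V2)
R1: Y=0.02288+0.000j on G[1,5]
R2: Y=0.0002532+0.000j on G[5,6]
R3: Y=0.1250+0.000j on G[2,5]
L1: Y=0.000-0.004598j on G[1,4]
R4: Y=0.004878+0.000j on G[2,0]
R5: Y=0.6250+0.000j on G[0,2]
L2: Y=0.000-0.02039j on G[0,6]
I1: z[4]−=0.261, z[5]+=0.261
R6: Y=0.005000+0.000j on G[3,1]
R7: Y=0.5263+0.000j on G[0,4]
V1: row V3−V6=9.42, i_V1 at 3,6
V2: row V4−V2=7.48, i_V2 at 4,2
solve → V1=1.049-0.9947j, V2=-3.370-0.004729j, V3=9.152-1.995j, V4=4.110-0.004729j, V5=-0.9200-0.1611j, V6=-0.2682-1.995j
aux → i_V1=-0.04051+0.005003j, i_V2=-2.429+0.01656j

3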